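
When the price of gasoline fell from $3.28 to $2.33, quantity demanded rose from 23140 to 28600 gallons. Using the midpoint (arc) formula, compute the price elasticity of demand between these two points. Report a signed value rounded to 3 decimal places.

%ΔQ = (28600 − 23140) / [(23140 + 28600)/2] = 5460/25870 = 0.211055…
%ΔP = (2.33 − 3.28) / [(3.28 + 2.33)/2] = -0.95/2.805 = -0.338680…
Arc Ed = %ΔQ / %ΔP = (5460/25870) / (-0.95/2.805) = -0.62316…

-0.623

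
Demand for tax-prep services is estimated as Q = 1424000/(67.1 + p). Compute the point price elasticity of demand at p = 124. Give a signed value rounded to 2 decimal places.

-0.65

dQ/dp = −1424000/(67.1 + p)² = -38.9932. At p = 124, Q = 7451.6.
Ed = (dQ/dp)·(p/Q) = (-38.9932) × (124/7451.6) = -0.6488…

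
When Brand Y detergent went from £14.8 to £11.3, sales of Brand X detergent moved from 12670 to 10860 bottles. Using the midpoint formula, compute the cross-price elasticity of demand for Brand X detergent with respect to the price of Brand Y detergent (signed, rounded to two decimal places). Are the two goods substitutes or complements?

%ΔQ_{Brand X detergent} = (10860 − 12670)/avg = -1810/11765 = -0.153846…
%ΔP_{Brand Y detergent} = (11.3 − 14.8)/avg = -3.5/13.05 = -0.268199…
E_cross = (-1810/11765) / (-3.5/13.05) = 0.5736…
E_cross > 0 ⇒ the goods are substitutes.

0.57; substitutes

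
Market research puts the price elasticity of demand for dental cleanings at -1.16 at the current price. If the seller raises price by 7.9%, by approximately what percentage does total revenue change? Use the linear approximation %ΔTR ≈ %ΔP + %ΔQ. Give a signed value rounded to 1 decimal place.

%ΔQ ≈ Ed × %ΔP = (-1.16) × (+7.9%) = -9.1640%
%ΔTR ≈ %ΔP + %ΔQ = (+7.9%) + (-9.1640%) = -1.2640%

-1.3%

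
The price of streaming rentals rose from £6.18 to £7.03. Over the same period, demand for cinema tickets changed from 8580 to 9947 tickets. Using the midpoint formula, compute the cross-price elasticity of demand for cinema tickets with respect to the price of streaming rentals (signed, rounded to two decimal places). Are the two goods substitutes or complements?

1.15; substitutes

%ΔQ_{cinema tickets} = (9947 − 8580)/avg = 1367/9263.5 = 0.147568…
%ΔP_{streaming rentals} = (7.03 − 6.18)/avg = 0.85/6.605 = 0.128690…
E_cross = (1367/9263.5) / (0.85/6.605) = 1.1466…
E_cross > 0 ⇒ the goods are substitutes.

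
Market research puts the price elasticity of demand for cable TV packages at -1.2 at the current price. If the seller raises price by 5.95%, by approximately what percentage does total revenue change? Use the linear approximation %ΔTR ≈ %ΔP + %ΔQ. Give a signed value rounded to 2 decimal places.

-1.19%

%ΔQ ≈ Ed × %ΔP = (-1.2) × (+5.95%) = -7.1400%
%ΔTR ≈ %ΔP + %ΔQ = (+5.95%) + (-7.1400%) = -1.1900%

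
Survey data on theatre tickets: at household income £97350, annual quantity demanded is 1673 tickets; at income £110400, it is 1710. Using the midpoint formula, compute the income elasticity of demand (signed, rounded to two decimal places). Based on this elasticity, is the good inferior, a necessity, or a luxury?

0.17; necessity

%ΔQ = (1710 − 1673)/[( 1673 + 1710)/2] = 37/1691.5 = 0.021874…
%ΔIncome = (110400 − 97350)/[( 97350 + 110400)/2] = 13050/103875 = 0.125631…
E_income = (37/1691.5) / (13050/103875) = 0.1741…
0 < E_income < 1 ⇒ normal good, necessity.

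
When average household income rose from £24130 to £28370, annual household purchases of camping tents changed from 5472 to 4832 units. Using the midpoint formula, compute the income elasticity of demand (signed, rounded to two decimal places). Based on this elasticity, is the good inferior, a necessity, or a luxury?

-0.77; inferior

%ΔQ = (4832 − 5472)/[( 5472 + 4832)/2] = -640/5152 = -0.124223…
%ΔIncome = (28370 − 24130)/[( 24130 + 28370)/2] = 4240/26250 = 0.161523…
E_income = (-640/5152) / (4240/26250) = -0.7690…
E_income < 0 ⇒ inferior good.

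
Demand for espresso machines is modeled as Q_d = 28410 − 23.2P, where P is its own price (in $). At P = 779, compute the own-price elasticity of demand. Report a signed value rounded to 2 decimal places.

At the given values, Q_d = 28410 − 23.2(779) = 10337.2.
∂Q_d/∂P = −23.2.
E = (-23.2) × (779/10337.2) = -1.7483…

-1.75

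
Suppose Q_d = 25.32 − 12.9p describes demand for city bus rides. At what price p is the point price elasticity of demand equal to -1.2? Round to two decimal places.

Ed = −12.9p/(25.32 − 12.9p). Set this equal to -1.2:
12.9p = 1.2·(25.32 − 12.9p) ⇒ 12.9p(1 + 1.2) = 1.2·25.32
p = 1.2·25.32 / (12.9·2.2) = 1.0706…

1.07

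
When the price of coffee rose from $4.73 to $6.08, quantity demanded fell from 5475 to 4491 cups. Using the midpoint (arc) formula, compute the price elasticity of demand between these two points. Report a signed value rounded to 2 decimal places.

-0.79

%ΔQ = (4491 − 5475) / [(5475 + 4491)/2] = -984/4983 = -0.197471…
%ΔP = (6.08 − 4.73) / [(4.73 + 6.08)/2] = 1.35/5.405 = 0.249768…
Arc Ed = %ΔQ / %ΔP = (-984/4983) / (1.35/5.405) = -0.7906…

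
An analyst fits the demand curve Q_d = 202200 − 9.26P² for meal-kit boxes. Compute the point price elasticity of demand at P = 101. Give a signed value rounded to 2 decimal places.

dQ_d/dP = −2·9.26·P = -1870.52. At P = 101, Q_d = 107738.74.
Ed = (dQ_d/dP)·(P/Q_d) = (-1870.52) × (101/107738.74) = -1.7535…

-1.75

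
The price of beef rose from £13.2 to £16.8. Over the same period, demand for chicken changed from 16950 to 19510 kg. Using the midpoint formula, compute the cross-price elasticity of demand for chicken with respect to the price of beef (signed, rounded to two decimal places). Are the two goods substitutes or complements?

0.59; substitutes

%ΔQ_{chicken} = (19510 − 16950)/avg = 2560/18230 = 0.140427…
%ΔP_{beef} = (16.8 − 13.2)/avg = 3.6/15 = 0.24
E_cross = (2560/18230) / (3.6/15) = 0.5851…
E_cross > 0 ⇒ the goods are substitutes.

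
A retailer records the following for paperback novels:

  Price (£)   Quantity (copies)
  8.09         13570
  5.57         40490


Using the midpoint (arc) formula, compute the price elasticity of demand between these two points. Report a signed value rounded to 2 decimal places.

-2.70

%ΔQ = (40490 − 13570) / [(13570 + 40490)/2] = 26920/27030 = 0.995930…
%ΔP = (5.57 − 8.09) / [(8.09 + 5.57)/2] = -2.52/6.83 = -0.368960…
Arc Ed = %ΔQ / %ΔP = (26920/27030) / (-2.52/6.83) = -2.6992…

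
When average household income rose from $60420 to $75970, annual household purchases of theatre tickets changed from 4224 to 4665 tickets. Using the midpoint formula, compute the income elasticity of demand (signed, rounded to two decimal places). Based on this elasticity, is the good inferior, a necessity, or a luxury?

0.44; necessity

%ΔQ = (4665 − 4224)/[( 4224 + 4665)/2] = 441/4444.5 = 0.099223…
%ΔIncome = (75970 − 60420)/[( 60420 + 75970)/2] = 15550/68195 = 0.228022…
E_income = (441/4444.5) / (15550/68195) = 0.4351…
0 < E_income < 1 ⇒ normal good, necessity.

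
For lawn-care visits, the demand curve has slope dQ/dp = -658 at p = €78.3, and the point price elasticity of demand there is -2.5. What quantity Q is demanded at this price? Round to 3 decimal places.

Ed = (dQ/dp)·(p/Q) ⇒ Q = (dQ/dp)·p/Ed = (-658)·78.3/(-2.5) = 20608.56

20608.560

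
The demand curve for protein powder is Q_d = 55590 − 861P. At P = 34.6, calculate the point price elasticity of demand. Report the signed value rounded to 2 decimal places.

-1.15

dQ_d/dP = −861. At P = 34.6, Q_d = 55590 − 861(34.6) = 25799.4.
Ed = (dQ_d/dP)·(P/Q_d) = −861 × (34.6/25799.4) = -1.1547…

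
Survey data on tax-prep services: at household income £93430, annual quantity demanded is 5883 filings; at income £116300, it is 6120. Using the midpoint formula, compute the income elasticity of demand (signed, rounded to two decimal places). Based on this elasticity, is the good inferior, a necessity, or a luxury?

0.18; necessity

%ΔQ = (6120 − 5883)/[( 5883 + 6120)/2] = 237/6001.5 = 0.039490…
%ΔIncome = (116300 − 93430)/[( 93430 + 116300)/2] = 22870/104865 = 0.218089…
E_income = (237/6001.5) / (22870/104865) = 0.1810…
0 < E_income < 1 ⇒ normal good, necessity.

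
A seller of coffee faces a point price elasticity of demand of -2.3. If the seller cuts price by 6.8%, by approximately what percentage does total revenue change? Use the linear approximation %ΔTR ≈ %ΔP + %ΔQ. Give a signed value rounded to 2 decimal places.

%ΔQ ≈ Ed × %ΔP = (-2.3) × (-6.8%) = +15.6400%
%ΔTR ≈ %ΔP + %ΔQ = (-6.8%) + (+15.6400%) = +8.8400%

+8.84%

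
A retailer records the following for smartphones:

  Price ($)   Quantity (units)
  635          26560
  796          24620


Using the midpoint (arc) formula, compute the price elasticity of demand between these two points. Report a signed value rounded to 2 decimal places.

-0.34

%ΔQ = (24620 − 26560) / [(26560 + 24620)/2] = -1940/25590 = -0.075810…
%ΔP = (796 − 635) / [(635 + 796)/2] = 161/715.5 = 0.225017…
Arc Ed = %ΔQ / %ΔP = (-1940/25590) / (161/715.5) = -0.3369…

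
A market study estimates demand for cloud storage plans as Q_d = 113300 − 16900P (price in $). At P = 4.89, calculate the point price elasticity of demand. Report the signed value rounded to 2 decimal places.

dQ_d/dP = −16900. At P = 4.89, Q_d = 113300 − 16900(4.89) = 30659.
Ed = (dQ_d/dP)·(P/Q_d) = −16900 × (4.89/30659) = -2.6954…

-2.70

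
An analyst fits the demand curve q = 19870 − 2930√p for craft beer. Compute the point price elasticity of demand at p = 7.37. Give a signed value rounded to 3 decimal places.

dq/dp = −2930/(2√p) = -539.64. At p = 7.37, q = 11915.7.
Ed = (dq/dp)·(p/q) = (-539.64) × (7.37/11915.7) = -0.33377…

-0.334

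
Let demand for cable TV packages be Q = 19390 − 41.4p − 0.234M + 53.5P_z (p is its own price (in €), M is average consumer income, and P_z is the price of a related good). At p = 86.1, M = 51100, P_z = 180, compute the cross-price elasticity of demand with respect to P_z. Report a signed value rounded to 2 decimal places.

At the given values, Q = 19390 − 41.4(86.1) − 0.234(51100) + 53.5(180) = 13498.06.
∂Q/∂P_z = 53.5.
E = (53.5) × (180/13498.06) = 0.7134…

0.71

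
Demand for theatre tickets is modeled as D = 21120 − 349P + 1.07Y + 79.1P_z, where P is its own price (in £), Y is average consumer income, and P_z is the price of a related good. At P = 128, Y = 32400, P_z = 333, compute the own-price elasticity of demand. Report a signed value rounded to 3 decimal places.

At the given values, D = 21120 − 349(128) + 1.07(32400) + 79.1(333) = 37456.3.
∂D/∂P = −349.
E = (-349) × (128/37456.3) = -1.19264…

-1.193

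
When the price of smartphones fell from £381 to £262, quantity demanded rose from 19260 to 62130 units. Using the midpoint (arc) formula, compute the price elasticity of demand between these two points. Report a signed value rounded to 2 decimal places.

-2.85

%ΔQ = (62130 − 19260) / [(19260 + 62130)/2] = 42870/40695 = 1.053446…
%ΔP = (262 − 381) / [(381 + 262)/2] = -119/321.5 = -0.370139…
Arc Ed = %ΔQ / %ΔP = (42870/40695) / (-119/321.5) = -2.8460…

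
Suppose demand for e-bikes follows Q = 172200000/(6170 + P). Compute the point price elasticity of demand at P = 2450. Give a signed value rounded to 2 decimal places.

dQ/dP = −172200000/(6170 + P)² = -2.31749. At P = 2450, Q = 19976.8.
Ed = (dQ/dP)·(P/Q) = (-2.31749) × (2450/19976.8) = -0.2842…

-0.28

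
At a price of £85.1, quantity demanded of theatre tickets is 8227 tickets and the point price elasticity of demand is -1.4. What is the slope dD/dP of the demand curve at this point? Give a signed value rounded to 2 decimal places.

Ed = (dD/dP)·(P/D) ⇒ dD/dP = Ed·D/P = (-1.4)·8227/85.1 = -135.3443…

-135.34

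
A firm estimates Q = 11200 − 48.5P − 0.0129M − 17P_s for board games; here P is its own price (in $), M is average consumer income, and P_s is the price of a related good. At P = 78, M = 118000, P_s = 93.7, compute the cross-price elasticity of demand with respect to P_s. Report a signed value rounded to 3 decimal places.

-0.370

At the given values, Q = 11200 − 48.5(78) − 0.0129(118000) − 17(93.7) = 4301.9.
∂Q/∂P_s = -17.
E = (-17) × (93.7/4301.9) = -0.37027…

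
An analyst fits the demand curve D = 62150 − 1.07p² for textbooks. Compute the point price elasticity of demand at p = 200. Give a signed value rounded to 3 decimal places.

-4.424

dD/dp = −2·1.07·p = -428. At p = 200, D = 19350.
Ed = (dD/dp)·(p/D) = (-428) × (200/19350) = -4.42377…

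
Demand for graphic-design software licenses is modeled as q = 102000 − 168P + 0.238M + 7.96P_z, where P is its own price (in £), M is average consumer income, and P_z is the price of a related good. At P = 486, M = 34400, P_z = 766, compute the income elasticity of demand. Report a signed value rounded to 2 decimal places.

At the given values, q = 102000 − 168(486) + 0.238(34400) + 7.96(766) = 34636.56.
∂q/∂M = 0.238.
E = (0.238) × (34400/34636.56) = 0.2363…

0.24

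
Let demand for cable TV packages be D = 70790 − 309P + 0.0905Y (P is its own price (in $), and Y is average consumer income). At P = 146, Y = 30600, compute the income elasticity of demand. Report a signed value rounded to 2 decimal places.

At the given values, D = 70790 − 309(146) + 0.0905(30600) = 28445.3.
∂D/∂Y = 0.0905.
E = (0.0905) × (30600/28445.3) = 0.0973…

0.10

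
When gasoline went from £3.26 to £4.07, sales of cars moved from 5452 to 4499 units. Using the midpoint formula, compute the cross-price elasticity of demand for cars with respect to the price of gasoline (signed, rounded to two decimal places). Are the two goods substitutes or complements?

%ΔQ_{cars} = (4499 − 5452)/avg = -953/4975.5 = -0.191538…
%ΔP_{gasoline} = (4.07 − 3.26)/avg = 0.81/3.665 = 0.221009…
E_cross = (-953/4975.5) / (0.81/3.665) = -0.8666…
E_cross < 0 ⇒ the goods are complements.

-0.87; complements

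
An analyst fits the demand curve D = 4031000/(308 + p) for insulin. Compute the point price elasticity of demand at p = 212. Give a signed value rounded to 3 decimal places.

-0.408

dD/dp = −4031000/(308 + p)² = -14.9075. At p = 212, D = 7751.92.
Ed = (dD/dp)·(p/D) = (-14.9075) × (212/7751.92) = -0.40769…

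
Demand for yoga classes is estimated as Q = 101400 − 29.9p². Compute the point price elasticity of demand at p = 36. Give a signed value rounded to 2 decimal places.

dQ/dp = −2·29.9·p = -2152.8. At p = 36, Q = 62649.6.
Ed = (dQ/dp)·(p/Q) = (-2152.8) × (36/62649.6) = -1.2370…

-1.24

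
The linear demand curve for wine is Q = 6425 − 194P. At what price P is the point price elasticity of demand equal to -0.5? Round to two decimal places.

Ed = −194P/(6425 − 194P). Set this equal to -0.5:
194P = 0.5·(6425 − 194P) ⇒ 194P(1 + 0.5) = 0.5·6425
P = 0.5·6425 / (194·1.5) = 11.0395…

11.04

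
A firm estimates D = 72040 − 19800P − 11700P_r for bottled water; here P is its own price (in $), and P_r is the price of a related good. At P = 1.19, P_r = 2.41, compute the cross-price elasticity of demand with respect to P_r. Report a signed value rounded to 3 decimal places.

At the given values, D = 72040 − 19800(1.19) − 11700(2.41) = 20281.
∂D/∂P_r = -11700.
E = (-11700) × (2.41/20281) = -1.39031…

-1.390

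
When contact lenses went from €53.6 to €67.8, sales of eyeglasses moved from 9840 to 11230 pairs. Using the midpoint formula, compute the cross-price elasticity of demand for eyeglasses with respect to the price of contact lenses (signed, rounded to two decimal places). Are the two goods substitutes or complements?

%ΔQ_{eyeglasses} = (11230 − 9840)/avg = 1390/10535 = 0.131941…
%ΔP_{contact lenses} = (67.8 − 53.6)/avg = 14.2/60.7 = 0.233937…
E_cross = (1390/10535) / (14.2/60.7) = 0.5640…
E_cross > 0 ⇒ the goods are substitutes.

0.56; substitutes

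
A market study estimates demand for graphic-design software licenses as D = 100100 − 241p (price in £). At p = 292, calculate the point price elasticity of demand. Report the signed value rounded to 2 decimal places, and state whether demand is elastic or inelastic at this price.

dD/dp = −241. At p = 292, D = 100100 − 241(292) = 29728.
Ed = (dD/dp)·(p/D) = −241 × (292/29728) = -2.3671…
|Ed| = 2.37 > 1, so demand is elastic.

-2.37; elastic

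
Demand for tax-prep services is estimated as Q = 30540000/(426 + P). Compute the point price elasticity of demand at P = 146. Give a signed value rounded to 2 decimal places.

-0.26

dQ/dP = −30540000/(426 + P)² = -93.342. At P = 146, Q = 53391.6.
Ed = (dQ/dP)·(P/Q) = (-93.342) × (146/53391.6) = -0.2552…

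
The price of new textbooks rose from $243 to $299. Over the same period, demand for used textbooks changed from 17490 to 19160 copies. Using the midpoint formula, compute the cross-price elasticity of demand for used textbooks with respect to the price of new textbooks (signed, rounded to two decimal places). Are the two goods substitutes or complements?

%ΔQ_{used textbooks} = (19160 − 17490)/avg = 1670/18325 = 0.091132…
%ΔP_{new textbooks} = (299 − 243)/avg = 56/271 = 0.206642…
E_cross = (1670/18325) / (56/271) = 0.4410…
E_cross > 0 ⇒ the goods are substitutes.

0.44; substitutes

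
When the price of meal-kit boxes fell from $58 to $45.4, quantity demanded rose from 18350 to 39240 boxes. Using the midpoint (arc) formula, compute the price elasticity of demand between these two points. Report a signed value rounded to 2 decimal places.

%ΔQ = (39240 − 18350) / [(18350 + 39240)/2] = 20890/28795 = 0.725473…
%ΔP = (45.4 − 58) / [(58 + 45.4)/2] = -12.6/51.7 = -0.243713…
Arc Ed = %ΔQ / %ΔP = (20890/28795) / (-12.6/51.7) = -2.9767…

-2.98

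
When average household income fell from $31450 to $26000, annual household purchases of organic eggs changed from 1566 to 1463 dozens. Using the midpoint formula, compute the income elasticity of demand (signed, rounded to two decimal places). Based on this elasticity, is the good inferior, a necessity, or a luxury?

%ΔQ = (1463 − 1566)/[( 1566 + 1463)/2] = -103/1514.5 = -0.068009…
%ΔIncome = (26000 − 31450)/[( 31450 + 26000)/2] = -5450/28725 = -0.189730…
E_income = (-103/1514.5) / (-5450/28725) = 0.3584…
0 < E_income < 1 ⇒ normal good, necessity.

0.36; necessity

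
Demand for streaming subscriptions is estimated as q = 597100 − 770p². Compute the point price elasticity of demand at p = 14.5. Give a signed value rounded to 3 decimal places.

-0.744

dq/dp = −2·770·p = -22330. At p = 14.5, q = 435207.5.
Ed = (dq/dp)·(p/q) = (-22330) × (14.5/435207.5) = -0.74397…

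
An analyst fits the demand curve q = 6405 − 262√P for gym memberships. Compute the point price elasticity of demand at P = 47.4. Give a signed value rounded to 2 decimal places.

-0.20

dq/dP = −262/(2√P) = -19.0275. At P = 47.4, q = 4601.19.
Ed = (dq/dP)·(P/q) = (-19.0275) × (47.4/4601.19) = -0.1960…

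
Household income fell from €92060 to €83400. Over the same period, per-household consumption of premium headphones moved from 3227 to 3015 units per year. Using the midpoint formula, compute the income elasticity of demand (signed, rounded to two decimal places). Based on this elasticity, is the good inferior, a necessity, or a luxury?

%ΔQ = (3015 − 3227)/[( 3227 + 3015)/2] = -212/3121 = -0.067926…
%ΔIncome = (83400 − 92060)/[( 92060 + 83400)/2] = -8660/87730 = -0.098711…
E_income = (-212/3121) / (-8660/87730) = 0.6881…
0 < E_income < 1 ⇒ normal good, necessity.

0.69; necessity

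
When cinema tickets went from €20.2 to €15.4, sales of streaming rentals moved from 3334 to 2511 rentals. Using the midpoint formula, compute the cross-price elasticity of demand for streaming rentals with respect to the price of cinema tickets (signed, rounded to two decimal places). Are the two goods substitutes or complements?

1.04; substitutes

%ΔQ_{streaming rentals} = (2511 − 3334)/avg = -823/2922.5 = -0.281608…
%ΔP_{cinema tickets} = (15.4 − 20.2)/avg = -4.8/17.8 = -0.269662…
E_cross = (-823/2922.5) / (-4.8/17.8) = 1.0442…
E_cross > 0 ⇒ the goods are substitutes.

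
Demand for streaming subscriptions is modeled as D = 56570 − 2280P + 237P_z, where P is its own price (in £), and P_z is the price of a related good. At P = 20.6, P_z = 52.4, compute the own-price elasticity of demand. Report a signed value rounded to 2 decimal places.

-2.13

At the given values, D = 56570 − 2280(20.6) + 237(52.4) = 22020.8.
∂D/∂P = −2280.
E = (-2280) × (20.6/22020.8) = -2.1328…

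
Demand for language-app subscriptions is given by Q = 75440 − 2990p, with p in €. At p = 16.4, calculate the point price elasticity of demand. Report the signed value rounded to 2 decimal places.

dQ/dp = −2990. At p = 16.4, Q = 75440 − 2990(16.4) = 26404.
Ed = (dQ/dp)·(p/Q) = −2990 × (16.4/26404) = -1.8571…

-1.86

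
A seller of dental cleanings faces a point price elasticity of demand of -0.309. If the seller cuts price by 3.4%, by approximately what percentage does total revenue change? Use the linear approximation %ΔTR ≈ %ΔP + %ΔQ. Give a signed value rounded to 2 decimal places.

%ΔQ ≈ Ed × %ΔP = (-0.309) × (-3.4%) = +1.0506%
%ΔTR ≈ %ΔP + %ΔQ = (-3.4%) + (+1.0506%) = -2.3494%

-2.35%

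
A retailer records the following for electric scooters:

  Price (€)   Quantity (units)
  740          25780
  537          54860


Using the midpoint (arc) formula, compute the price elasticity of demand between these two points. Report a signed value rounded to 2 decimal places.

%ΔQ = (54860 − 25780) / [(25780 + 54860)/2] = 29080/40320 = 0.721230…
%ΔP = (537 − 740) / [(740 + 537)/2] = -203/638.5 = -0.317932…
Arc Ed = %ΔQ / %ΔP = (29080/40320) / (-203/638.5) = -2.2684…

-2.27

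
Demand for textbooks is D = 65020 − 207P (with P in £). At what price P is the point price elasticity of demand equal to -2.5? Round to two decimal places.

Ed = −207P/(65020 − 207P). Set this equal to -2.5:
207P = 2.5·(65020 − 207P) ⇒ 207P(1 + 2.5) = 2.5·65020
P = 2.5·65020 / (207·3.5) = 224.3616…

224.36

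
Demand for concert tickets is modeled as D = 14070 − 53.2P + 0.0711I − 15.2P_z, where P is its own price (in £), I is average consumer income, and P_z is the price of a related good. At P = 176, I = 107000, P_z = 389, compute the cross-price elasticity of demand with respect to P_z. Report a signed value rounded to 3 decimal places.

-0.924

At the given values, D = 14070 − 53.2(176) + 0.0711(107000) − 15.2(389) = 6401.7.
∂D/∂P_z = -15.2.
E = (-15.2) × (389/6401.7) = -0.92362…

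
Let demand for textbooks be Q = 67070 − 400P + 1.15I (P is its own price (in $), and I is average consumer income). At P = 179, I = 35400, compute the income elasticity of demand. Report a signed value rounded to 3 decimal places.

At the given values, Q = 67070 − 400(179) + 1.15(35400) = 36180.
∂Q/∂I = 1.15.
E = (1.15) × (35400/36180) = 1.12520…

1.125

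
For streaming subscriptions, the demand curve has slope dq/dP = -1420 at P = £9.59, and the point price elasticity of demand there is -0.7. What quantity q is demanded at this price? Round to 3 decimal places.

19454.000

Ed = (dq/dP)·(P/q) ⇒ q = (dq/dP)·P/Ed = (-1420)·9.59/(-0.7) = 19454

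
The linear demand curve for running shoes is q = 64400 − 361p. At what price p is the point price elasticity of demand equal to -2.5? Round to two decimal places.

Ed = −361p/(64400 − 361p). Set this equal to -2.5:
361p = 2.5·(64400 − 361p) ⇒ 361p(1 + 2.5) = 2.5·64400
p = 2.5·64400 / (361·3.5) = 127.4238…

127.42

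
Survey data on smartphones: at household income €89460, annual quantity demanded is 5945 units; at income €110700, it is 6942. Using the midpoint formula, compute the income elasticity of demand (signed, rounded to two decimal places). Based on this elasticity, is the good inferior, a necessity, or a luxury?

0.73; necessity

%ΔQ = (6942 − 5945)/[( 5945 + 6942)/2] = 997/6443.5 = 0.154729…
%ΔIncome = (110700 − 89460)/[( 89460 + 110700)/2] = 21240/100080 = 0.212230…
E_income = (997/6443.5) / (21240/100080) = 0.7290…
0 < E_income < 1 ⇒ normal good, necessity.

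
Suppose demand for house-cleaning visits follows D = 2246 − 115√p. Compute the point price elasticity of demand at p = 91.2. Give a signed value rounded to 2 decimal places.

-0.48

dD/dp = −115/(2√p) = -6.02102. At p = 91.2, D = 1147.77.
Ed = (dD/dp)·(p/D) = (-6.02102) × (91.2/1147.77) = -0.4784…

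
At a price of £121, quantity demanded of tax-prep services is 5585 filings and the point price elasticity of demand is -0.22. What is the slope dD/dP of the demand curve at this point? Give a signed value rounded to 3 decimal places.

Ed = (dD/dP)·(P/D) ⇒ dD/dP = Ed·D/P = (-0.22)·5585/121 = -10.15454…

-10.155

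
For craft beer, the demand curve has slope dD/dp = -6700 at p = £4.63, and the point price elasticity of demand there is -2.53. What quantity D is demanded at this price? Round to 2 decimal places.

12261.26

Ed = (dD/dp)·(p/D) ⇒ D = (dD/dp)·p/Ed = (-6700)·4.63/(-2.53) = 12261.2648…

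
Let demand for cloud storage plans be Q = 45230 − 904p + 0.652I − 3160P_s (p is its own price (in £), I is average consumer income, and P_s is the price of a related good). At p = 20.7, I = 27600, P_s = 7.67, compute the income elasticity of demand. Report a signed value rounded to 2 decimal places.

0.89

At the given values, Q = 45230 − 904(20.7) + 0.652(27600) − 3160(7.67) = 20275.2.
∂Q/∂I = 0.652.
E = (0.652) × (27600/20275.2) = 0.8875…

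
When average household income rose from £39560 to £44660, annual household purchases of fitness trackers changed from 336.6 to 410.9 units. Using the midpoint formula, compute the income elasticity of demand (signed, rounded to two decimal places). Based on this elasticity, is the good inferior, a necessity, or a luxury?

1.64; luxury

%ΔQ = (410.9 − 336.6)/[( 336.6 + 410.9)/2] = 74.3/373.75 = 0.198795…
%ΔIncome = (44660 − 39560)/[( 39560 + 44660)/2] = 5100/42110 = 0.121111…
E_income = (74.3/373.75) / (5100/42110) = 1.6414…
E_income > 1 ⇒ normal good, luxury.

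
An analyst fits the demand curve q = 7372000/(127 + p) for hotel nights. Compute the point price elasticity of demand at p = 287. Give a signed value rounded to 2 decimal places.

-0.69

dq/dp = −7372000/(127 + p)² = -43.0115. At p = 287, q = 17806.8.
Ed = (dq/dp)·(p/q) = (-43.0115) × (287/17806.8) = -0.6932…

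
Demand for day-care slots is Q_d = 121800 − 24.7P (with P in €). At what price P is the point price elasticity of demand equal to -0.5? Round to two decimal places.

1643.72

Ed = −24.7P/(121800 − 24.7P). Set this equal to -0.5:
24.7P = 0.5·(121800 − 24.7P) ⇒ 24.7P(1 + 0.5) = 0.5·121800
P = 0.5·121800 / (24.7·1.5) = 1643.7246…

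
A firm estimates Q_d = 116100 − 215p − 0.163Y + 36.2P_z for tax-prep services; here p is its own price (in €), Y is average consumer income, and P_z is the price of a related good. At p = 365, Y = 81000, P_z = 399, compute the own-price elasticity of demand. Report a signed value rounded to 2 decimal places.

-2.02

At the given values, Q_d = 116100 − 215(365) − 0.163(81000) + 36.2(399) = 38865.8.
∂Q_d/∂p = −215.
E = (-215) × (365/38865.8) = -2.0191…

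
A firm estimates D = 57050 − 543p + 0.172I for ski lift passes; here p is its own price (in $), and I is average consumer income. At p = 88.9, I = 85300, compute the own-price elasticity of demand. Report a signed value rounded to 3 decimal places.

At the given values, D = 57050 − 543(88.9) + 0.172(85300) = 23448.9.
∂D/∂p = −543.
E = (-543) × (88.9/23448.9) = -2.05863…

-2.059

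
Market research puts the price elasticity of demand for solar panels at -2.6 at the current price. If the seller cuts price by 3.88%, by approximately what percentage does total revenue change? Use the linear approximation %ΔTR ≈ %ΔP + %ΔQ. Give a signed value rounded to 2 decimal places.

%ΔQ ≈ Ed × %ΔP = (-2.6) × (-3.88%) = +10.0880%
%ΔTR ≈ %ΔP + %ΔQ = (-3.88%) + (+10.0880%) = +6.2080%

+6.21%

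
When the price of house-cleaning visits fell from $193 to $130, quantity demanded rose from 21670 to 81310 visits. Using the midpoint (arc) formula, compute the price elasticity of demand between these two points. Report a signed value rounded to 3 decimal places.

-2.969

%ΔQ = (81310 − 21670) / [(21670 + 81310)/2] = 59640/51490 = 1.158283…
%ΔP = (130 − 193) / [(193 + 130)/2] = -63/161.5 = -0.390092…
Arc Ed = %ΔQ / %ΔP = (59640/51490) / (-63/161.5) = -2.96924…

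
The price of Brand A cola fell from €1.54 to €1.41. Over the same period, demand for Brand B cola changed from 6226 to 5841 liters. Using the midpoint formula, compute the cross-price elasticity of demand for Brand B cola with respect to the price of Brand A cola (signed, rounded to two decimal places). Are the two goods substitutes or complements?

0.72; substitutes

%ΔQ_{Brand B cola} = (5841 − 6226)/avg = -385/6033.5 = -0.063810…
%ΔP_{Brand A cola} = (1.41 − 1.54)/avg = -0.13/1.475 = -0.088135…
E_cross = (-385/6033.5) / (-0.13/1.475) = 0.7240…
E_cross > 0 ⇒ the goods are substitutes.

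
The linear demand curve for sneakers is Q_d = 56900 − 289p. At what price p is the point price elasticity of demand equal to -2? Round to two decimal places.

131.26

Ed = −289p/(56900 − 289p). Set this equal to -2:
289p = 2·(56900 − 289p) ⇒ 289p(1 + 2) = 2·56900
p = 2·56900 / (289·3) = 131.2572…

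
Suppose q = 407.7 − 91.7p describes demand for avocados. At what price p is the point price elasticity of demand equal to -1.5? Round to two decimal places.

2.67

Ed = −91.7p/(407.7 − 91.7p). Set this equal to -1.5:
91.7p = 1.5·(407.7 − 91.7p) ⇒ 91.7p(1 + 1.5) = 1.5·407.7
p = 1.5·407.7 / (91.7·2.5) = 2.6676…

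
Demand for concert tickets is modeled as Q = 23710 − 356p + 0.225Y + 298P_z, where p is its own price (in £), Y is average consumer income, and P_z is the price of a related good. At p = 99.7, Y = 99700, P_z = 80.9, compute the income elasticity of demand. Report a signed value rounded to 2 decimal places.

0.65

At the given values, Q = 23710 − 356(99.7) + 0.225(99700) + 298(80.9) = 34757.5.
∂Q/∂Y = 0.225.
E = (0.225) × (99700/34757.5) = 0.6454…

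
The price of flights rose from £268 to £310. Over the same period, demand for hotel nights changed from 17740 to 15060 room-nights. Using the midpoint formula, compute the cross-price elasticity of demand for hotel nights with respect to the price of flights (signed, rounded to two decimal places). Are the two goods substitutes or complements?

-1.12; complements

%ΔQ_{hotel nights} = (15060 − 17740)/avg = -2680/16400 = -0.163414…
%ΔP_{flights} = (310 − 268)/avg = 42/289 = 0.145328…
E_cross = (-2680/16400) / (42/289) = -1.1244…
E_cross < 0 ⇒ the goods are complements.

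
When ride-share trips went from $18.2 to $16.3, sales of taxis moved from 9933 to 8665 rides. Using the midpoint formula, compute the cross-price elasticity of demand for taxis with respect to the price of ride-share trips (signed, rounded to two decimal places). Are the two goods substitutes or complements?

1.24; substitutes

%ΔQ_{taxis} = (8665 − 9933)/avg = -1268/9299 = -0.136358…
%ΔP_{ride-share trips} = (16.3 − 18.2)/avg = -1.9/17.25 = -0.110144…
E_cross = (-1268/9299) / (-1.9/17.25) = 1.2379…
E_cross > 0 ⇒ the goods are substitutes.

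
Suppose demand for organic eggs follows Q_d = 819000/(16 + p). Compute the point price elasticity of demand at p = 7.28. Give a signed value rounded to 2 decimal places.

-0.31

dQ_d/dp = −819000/(16 + p)² = -1511.19. At p = 7.28, Q_d = 35180.4.
Ed = (dQ_d/dp)·(p/Q_d) = (-1511.19) × (7.28/35180.4) = -0.3127…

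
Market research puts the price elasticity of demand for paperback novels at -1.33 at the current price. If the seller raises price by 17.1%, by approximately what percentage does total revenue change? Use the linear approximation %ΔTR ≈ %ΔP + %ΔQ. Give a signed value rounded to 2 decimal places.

%ΔQ ≈ Ed × %ΔP = (-1.33) × (+17.1%) = -22.7430%
%ΔTR ≈ %ΔP + %ΔQ = (+17.1%) + (-22.7430%) = -5.6430%

-5.64%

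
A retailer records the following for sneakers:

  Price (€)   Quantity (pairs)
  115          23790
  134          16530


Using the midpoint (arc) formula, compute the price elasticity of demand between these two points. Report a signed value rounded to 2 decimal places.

-2.36

%ΔQ = (16530 − 23790) / [(23790 + 16530)/2] = -7260/20160 = -0.360119…
%ΔP = (134 − 115) / [(115 + 134)/2] = 19/124.5 = 0.152610…
Arc Ed = %ΔQ / %ΔP = (-7260/20160) / (19/124.5) = -2.3597…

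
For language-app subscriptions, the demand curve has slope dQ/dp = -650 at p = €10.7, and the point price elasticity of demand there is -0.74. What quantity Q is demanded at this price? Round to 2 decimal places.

Ed = (dQ/dp)·(p/Q) ⇒ Q = (dQ/dp)·p/Ed = (-650)·10.7/(-0.74) = 9398.6486…

9398.65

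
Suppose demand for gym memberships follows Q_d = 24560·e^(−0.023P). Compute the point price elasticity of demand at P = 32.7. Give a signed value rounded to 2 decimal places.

dQ_d/dP = −0.023·Q_d = -266.271. At P = 32.7, Q_d = 11577.
Ed = (dQ_d/dP)·(P/Q_d) = (-266.271) × (32.7/11577) = -0.7521

-0.75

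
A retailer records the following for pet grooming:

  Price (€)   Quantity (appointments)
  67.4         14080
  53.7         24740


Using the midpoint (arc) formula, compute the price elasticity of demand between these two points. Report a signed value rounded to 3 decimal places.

%ΔQ = (24740 − 14080) / [(14080 + 24740)/2] = 10660/19410 = 0.549201…
%ΔP = (53.7 − 67.4) / [(67.4 + 53.7)/2] = -13.7/60.55 = -0.226259…
Arc Ed = %ΔQ / %ΔP = (10660/19410) / (-13.7/60.55) = -2.42731…

-2.427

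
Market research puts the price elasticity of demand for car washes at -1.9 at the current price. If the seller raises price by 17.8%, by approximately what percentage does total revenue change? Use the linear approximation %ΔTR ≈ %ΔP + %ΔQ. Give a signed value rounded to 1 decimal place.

%ΔQ ≈ Ed × %ΔP = (-1.9) × (+17.8%) = -33.8200%
%ΔTR ≈ %ΔP + %ΔQ = (+17.8%) + (-33.8200%) = -16.0200%

-16.0%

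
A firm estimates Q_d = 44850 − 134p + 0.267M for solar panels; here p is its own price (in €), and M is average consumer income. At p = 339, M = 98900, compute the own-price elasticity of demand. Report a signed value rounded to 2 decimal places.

At the given values, Q_d = 44850 − 134(339) + 0.267(98900) = 25830.3.
∂Q_d/∂p = −134.
E = (-134) × (339/25830.3) = -1.7586…

-1.76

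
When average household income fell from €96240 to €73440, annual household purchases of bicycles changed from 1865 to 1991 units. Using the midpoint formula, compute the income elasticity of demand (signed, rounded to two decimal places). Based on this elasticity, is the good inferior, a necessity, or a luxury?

%ΔQ = (1991 − 1865)/[( 1865 + 1991)/2] = 126/1928 = 0.065352…
%ΔIncome = (73440 − 96240)/[( 96240 + 73440)/2] = -22800/84840 = -0.268741…
E_income = (126/1928) / (-22800/84840) = -0.2431…
E_income < 0 ⇒ inferior good.

-0.24; inferior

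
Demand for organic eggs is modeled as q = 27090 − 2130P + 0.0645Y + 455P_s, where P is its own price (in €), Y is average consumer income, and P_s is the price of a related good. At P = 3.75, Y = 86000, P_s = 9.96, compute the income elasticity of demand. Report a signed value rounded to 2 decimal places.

At the given values, q = 27090 − 2130(3.75) + 0.0645(86000) + 455(9.96) = 29181.3.
∂q/∂Y = 0.0645.
E = (0.0645) × (86000/29181.3) = 0.1900…

0.19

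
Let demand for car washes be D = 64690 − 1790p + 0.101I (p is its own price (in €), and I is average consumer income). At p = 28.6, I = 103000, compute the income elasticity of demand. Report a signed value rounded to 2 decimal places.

0.44

At the given values, D = 64690 − 1790(28.6) + 0.101(103000) = 23899.
∂D/∂I = 0.101.
E = (0.101) × (103000/23899) = 0.4352…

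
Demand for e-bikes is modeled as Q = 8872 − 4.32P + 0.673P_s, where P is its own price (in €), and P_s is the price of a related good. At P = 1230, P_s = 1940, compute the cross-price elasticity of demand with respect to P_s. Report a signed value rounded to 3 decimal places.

At the given values, Q = 8872 − 4.32(1230) + 0.673(1940) = 4864.02.
∂Q/∂P_s = 0.673.
E = (0.673) × (1940/4864.02) = 0.26842…

0.268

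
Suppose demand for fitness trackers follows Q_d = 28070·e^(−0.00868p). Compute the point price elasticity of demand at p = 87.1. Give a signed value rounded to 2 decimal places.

-0.76

dQ_d/dp = −0.00868·Q_d = -114.399. At p = 87.1, Q_d = 13179.6.
Ed = (dQ_d/dp)·(p/Q_d) = (-114.399) × (87.1/13179.6) = -0.7560…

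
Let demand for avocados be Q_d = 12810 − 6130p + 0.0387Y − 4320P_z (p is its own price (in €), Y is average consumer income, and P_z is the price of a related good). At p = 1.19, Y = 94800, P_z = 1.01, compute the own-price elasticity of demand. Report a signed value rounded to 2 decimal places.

-1.51

At the given values, Q_d = 12810 − 6130(1.19) + 0.0387(94800) − 4320(1.01) = 4820.86.
∂Q_d/∂p = −6130.
E = (-6130) × (1.19/4820.86) = -1.5131…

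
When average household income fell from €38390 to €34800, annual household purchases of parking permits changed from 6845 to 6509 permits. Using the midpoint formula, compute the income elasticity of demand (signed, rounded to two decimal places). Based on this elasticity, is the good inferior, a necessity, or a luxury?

0.51; necessity

%ΔQ = (6509 − 6845)/[( 6845 + 6509)/2] = -336/6677 = -0.050322…
%ΔIncome = (34800 − 38390)/[( 38390 + 34800)/2] = -3590/36595 = -0.098100…
E_income = (-336/6677) / (-3590/36595) = 0.5129…
0 < E_income < 1 ⇒ normal good, necessity.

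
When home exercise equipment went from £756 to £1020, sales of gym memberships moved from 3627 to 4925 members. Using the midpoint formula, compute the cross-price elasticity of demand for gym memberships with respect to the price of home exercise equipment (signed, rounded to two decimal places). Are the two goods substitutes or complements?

1.02; substitutes

%ΔQ_{gym memberships} = (4925 − 3627)/avg = 1298/4276 = 0.303554…
%ΔP_{home exercise equipment} = (1020 − 756)/avg = 264/888 = 0.297297…
E_cross = (1298/4276) / (264/888) = 1.0210…
E_cross > 0 ⇒ the goods are substitutes.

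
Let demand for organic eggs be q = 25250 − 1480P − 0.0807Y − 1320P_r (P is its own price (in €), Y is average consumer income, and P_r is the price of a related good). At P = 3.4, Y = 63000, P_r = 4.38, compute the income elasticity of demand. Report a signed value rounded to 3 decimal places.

At the given values, q = 25250 − 1480(3.4) − 0.0807(63000) − 1320(4.38) = 9352.3.
∂q/∂Y = -0.0807.
E = (-0.0807) × (63000/9352.3) = -0.54362…

-0.544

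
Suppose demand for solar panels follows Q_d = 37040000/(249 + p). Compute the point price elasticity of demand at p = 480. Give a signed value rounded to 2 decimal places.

dQ_d/dp = −37040000/(249 + p)² = -69.6973. At p = 480, Q_d = 50809.3.
Ed = (dQ_d/dp)·(p/Q_d) = (-69.6973) × (480/50809.3) = -0.6584…

-0.66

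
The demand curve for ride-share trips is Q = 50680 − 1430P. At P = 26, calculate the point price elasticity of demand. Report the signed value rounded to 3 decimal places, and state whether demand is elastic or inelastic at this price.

-2.754; elastic

dQ/dP = −1430. At P = 26, Q = 50680 − 1430(26) = 13500.
Ed = (dQ/dP)·(P/Q) = −1430 × (26/13500) = -2.75407…
|Ed| = 2.754 > 1, so demand is elastic.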